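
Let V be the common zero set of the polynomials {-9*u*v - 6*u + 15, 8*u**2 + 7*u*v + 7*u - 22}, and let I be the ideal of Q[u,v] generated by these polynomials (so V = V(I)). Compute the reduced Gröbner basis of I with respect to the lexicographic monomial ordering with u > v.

G = {u - 31/40*v - 9/40, v**2 + 89/93*v - 182/93}

f_1 = -9*u*v - 6*u + 15, LT = u*v.
f_2 = 8*u**2 + 7*u*v + 7*u - 22, LT = u**2.

S(f_1,f_2): lcm = u**2*v. S = 2/3*u**2 - 7/8*u*v**2 - 7/8*u*v - 5/3*u + 11/4*v.
  leading term u**2: subtract (1/12)·f_2 from 2/3*u**2 - 7/8*u*v**2 - 7/8*u*v - 5/3*u + 11/4*v → -7/8*u*v**2 - 35/24*u*v - 9/4*u + 11/4*v + 11/6
  leading term u*v**2: subtract (7/72*v)·f_1 from -7/8*u*v**2 - 35/24*u*v - 9/4*u + 11/4*v + 11/6 → -7/8*u*v - 9/4*u + 31/24*v + 11/6
  leading term u*v: subtract (7/72)·f_1 from -7/8*u*v - 9/4*u + 31/24*v + 11/6 → -5/3*u + 31/24*v + 3/8
  leading term u: no divisor's leading term divides it; move -5/3*u to the remainder.
  leading term v: no divisor's leading term divides it; move 31/24*v to the remainder.
  leading term 1: no divisor's leading term divides it; move 3/8 to the remainder.
  remainder -5/3*u + 31/24*v + 3/8 ≠ 0; add g_3 = -5/3*u + 31/24*v + 3/8 to the basis.

S(f_1,g_3): lcm = u*v. S = 2/3*u + 31/40*v**2 + 9/40*v - 5/3.
  leading term u: subtract (-2/5)·g_3 from 2/3*u + 31/40*v**2 + 9/40*v - 5/3 → 31/40*v**2 + 89/120*v - 91/60
  leading term v**2: no divisor's leading term divides it; move 31/40*v**2 to the remainder.
  leading term v: no divisor's leading term divides it; move 89/120*v to the remainder.
  leading term 1: no divisor's leading term divides it; move -91/60 to the remainder.
  remainder 31/40*v**2 + 89/120*v - 91/60 ≠ 0; add g_4 = 31/40*v**2 + 89/120*v - 91/60 to the basis.

The other S-polynomials (S(f_2,g_3), S(f_1,g_4), S(f_2,g_4), S(g_3,g_4)) all reduce to 0 modulo the current basis, so we have a Gröbner basis.
Inter-reduce: drop elements whose leading term is divisible by another's, tail-reduce, and make monic.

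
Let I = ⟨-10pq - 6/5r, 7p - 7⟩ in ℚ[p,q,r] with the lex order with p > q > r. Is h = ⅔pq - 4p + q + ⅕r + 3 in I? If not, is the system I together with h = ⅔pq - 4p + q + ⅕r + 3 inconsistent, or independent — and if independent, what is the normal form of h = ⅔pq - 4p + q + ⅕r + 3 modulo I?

First compute the reduced Gröbner basis of I by Buchberger's algorithm.
f_1 = -10pq - 6/5r, LT = pq.
f_2 = 7p - 7, LT = p.

S(f_1,f_2): lcm = pq. S = q + 3/25r.
  reduce S modulo (f_1, f_2):
  remainder q + 3/25r ≠ 0; add k_3 = q + 3/25r to the basis.

The other S-polynomials (S(f_1,k_3), S(f_2,k_3)) all reduce to 0 modulo the current basis, so we have a Gröbner basis.
Inter-reduce: drop elements whose leading term is divisible by another's, tail-reduce, and make monic.
Reduced Gröbner basis: {p - 1, q + 3/25r}.
Label its elements g_1 = p - 1, g_2 = q + 3/25r.

Reduce h = ⅔pq - 4p + q + ⅕r + 3 modulo G:
  leading term pq: subtract (⅔q)·g_1 from ⅔pq - 4p + q + ⅕r + 3 → -4p + 5/3q + ⅕r + 3
  leading term p: subtract (-4)·g_1 from -4p + 5/3q + ⅕r + 3 → 5/3q + ⅕r - 1
  leading term q: subtract (5/3)·g_2 from 5/3q + ⅕r - 1 → -1
  leading term 1: no divisor's leading term divides it; move -1 to the remainder.
  normal form = -1.
The normal form is nonzero, so h ∉ I. Since h minus its normal form lies in I, I + (h) = I + (n) where n = -1; decide whether this ideal is the whole ring.
Here n = -1 is a nonzero constant, hence a unit: 1 ∈ I + (h), the Gröbner basis of I + (h) is {1}, and the enlarged system has no common solution — adjoining h is inconsistent.

Adjoining ⅔pq - 4p + q + ⅕r + 3 makes the ideal the whole ring: the system is inconsistent.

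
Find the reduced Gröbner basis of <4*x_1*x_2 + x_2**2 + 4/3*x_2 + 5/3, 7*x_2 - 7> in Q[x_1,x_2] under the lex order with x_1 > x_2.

G = {x_1 + 1, x_2 - 1}

f_1 = 4*x_1*x_2 + x_2**2 + 4/3*x_2 + 5/3, LT = x_1*x_2.
f_2 = 7*x_2 - 7, LT = x_2.

S(f_1,f_2): lcm = x_1*x_2. S = x_1 + 1/4*x_2**2 + 1/3*x_2 + 5/12.
  leading term x_1: no divisor's leading term divides it; move x_1 to the remainder.
  leading term x_2**2: subtract (1/28*x_2)·f_2 from 1/4*x_2**2 + 1/3*x_2 + 5/12 → 7/12*x_2 + 5/12
  leading term x_2: subtract (1/12)·f_2 from 7/12*x_2 + 5/12 → 1
  leading term 1: no divisor's leading term divides it; move 1 to the remainder.
  remainder x_1 + 1 ≠ 0; add g_3 = x_1 + 1 to the basis.

The other S-polynomials (S(f_1,g_3), S(f_2,g_3)) all reduce to 0 modulo the current basis, so we have a Gröbner basis.
Inter-reduce: drop elements whose leading term is divisible by another's, tail-reduce, and make monic.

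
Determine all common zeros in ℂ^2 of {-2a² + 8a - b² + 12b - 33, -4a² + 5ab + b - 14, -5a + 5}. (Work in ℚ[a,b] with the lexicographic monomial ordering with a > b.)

{(1, 3)}

Compute a lex Gröbner basis by Buchberger's algorithm.
f_1 = -2a² + 8a - b² + 12b - 33, LT = a².
f_2 = -4a² + 5ab + b - 14, LT = a².
f_3 = -5a + 5, LT = a.

S(f_1,f_2): lcm = a². S = 5/4ab - 4a + ½b² - 23/4b + 13.
  reduce S modulo (f_1, f_2, f_3):
  remainder ½b² - 9/2b + 9 ≠ 0; add h_4 = ½b² - 9/2b + 9 to the basis.

S(f_1,f_3): lcm = a². S = -3a + ½b² - 6b + 33/2.
  reduce S modulo (f_1, f_2, f_3, h_4):
  remainder -3/2b + 9/2 ≠ 0; add h_5 = -3/2b + 9/2 to the basis.

The other S-polynomials (S(f_2,f_3), S(f_1,h_4), S(f_2,h_4), S(f_3,h_4), S(f_1,h_5), S(f_2,h_5), S(f_3,h_5), S(h_4,h_5)) all reduce to 0 modulo the current basis, so we have a Gröbner basis.
Inter-reduce: drop elements whose leading term is divisible by another's, tail-reduce, and make monic.
Reduced Gröbner basis: {a - 1, b - 3}.

A lex Gröbner basis eliminates variables successively. Here b - 3 depends only on b, with roots {3}; lifting each root through the earlier basis elements recovers the full solutions.
  b = 3: the earlier basis element becomes a - 1 = 0, giving a = 1 — point (1, 3).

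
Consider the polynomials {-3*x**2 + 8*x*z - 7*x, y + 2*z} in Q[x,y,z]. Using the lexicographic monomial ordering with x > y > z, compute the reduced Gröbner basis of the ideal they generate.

G = {x**2 - 8/3*x*z + 7/3*x, y + 2*z}

f_1 = -3*x**2 + 8*x*z - 7*x, LT = x**2.
f_2 = y + 2*z, LT = y.

The S-polynomials (S(f_1,f_2)) all reduce to 0 modulo the current basis, so we have a Gröbner basis.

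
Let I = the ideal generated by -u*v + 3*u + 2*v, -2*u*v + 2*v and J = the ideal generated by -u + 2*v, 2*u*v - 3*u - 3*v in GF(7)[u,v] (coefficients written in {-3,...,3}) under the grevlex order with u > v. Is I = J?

Yes, the ideals are equal.

Since reduced Gröbner bases are canonical representatives of ideals under a given ordering, it suffices to compute and compare them.
Buchberger on the first generating set:
f_1 = -u*v + 3*u + 2*v, LT = u*v.
f_2 = -2*u*v + 2*v, LT = u*v.

S(f_1,f_2): lcm = u*v. S = -3*u - v.
  reduce S modulo (f_1, f_2):
  remainder -3*u - v ≠ 0; add g_3 = -3*u - v to the basis.

S(f_1,g_3): lcm = u*v. S = 2*v**2 - 3*u - 2*v.
  reduce S modulo (f_1, f_2, g_3):
  remainder 2*v**2 - v ≠ 0; add g_4 = 2*v**2 - v to the basis.

The other S-polynomials (S(f_2,g_3), S(f_1,g_4), S(f_2,g_4), S(g_3,g_4)) all reduce to 0 modulo the current basis, so we have a Gröbner basis.
Inter-reduce: drop elements whose leading term is divisible by another's, tail-reduce, and make monic.
Reduced Gröbner basis: {v**2 + 3*v, u - 2*v}.

Buchberger on the second generating set:
h_1 = -u + 2*v, LT = u.
h_2 = 2*u*v - 3*u - 3*v, LT = u*v.

S(h_1,h_2): lcm = u*v. S = -2*v**2 - 2*u - 2*v.
  reduce S modulo (h_1, h_2):
  remainder -2*v**2 + v ≠ 0; add k_3 = -2*v**2 + v to the basis.

The other S-polynomials (S(h_1,k_3), S(h_2,k_3)) all reduce to 0 modulo the current basis, so we have a Gröbner basis.
Inter-reduce: drop elements whose leading term is divisible by another's, tail-reduce, and make monic.
Reduced Gröbner basis: {v**2 + 3*v, u - 2*v}.

Same reduced basis, so the two generating sets span the same ideal.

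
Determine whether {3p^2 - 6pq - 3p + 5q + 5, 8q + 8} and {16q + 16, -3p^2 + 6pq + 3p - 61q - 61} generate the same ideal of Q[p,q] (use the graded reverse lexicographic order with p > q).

Two ideals are equal iff their reduced Gröbner bases coincide (the reduced basis is unique for a fixed ordering).
Buchberger on the first generating set:
f_1 = 3p^2 - 6pq - 3p + 5q + 5, LT = p^2.
f_2 = 8q + 8, LT = q.

The S-polynomials (S(f_1,f_2)) all reduce to 0 modulo the current basis, so we have a Gröbner basis.
Inter-reduce: drop elements whose leading term is divisible by another's, tail-reduce, and make monic.
Reduced Gröbner basis: {p^2 + p, q + 1}.

Buchberger on the second generating set:
h_1 = 16q + 16, LT = q.
h_2 = -3p^2 + 6pq + 3p - 61q - 61, LT = p^2.

The S-polynomials (S(h_1,h_2)) all reduce to 0 modulo the current basis, so we have a Gröbner basis.
Inter-reduce: drop elements whose leading term is divisible by another's, tail-reduce, and make monic.
Reduced Gröbner basis: {p^2 + p, q + 1}.

These coincide, so the ideals are equal.
The same test decides containment: I ⊆ J iff every generator of I reduces to 0 modulo a Gröbner basis of J.

Yes, the ideals are equal.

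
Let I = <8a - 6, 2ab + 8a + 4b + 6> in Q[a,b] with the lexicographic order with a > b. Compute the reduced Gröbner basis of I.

G = {a - 3/4, b + 24/11}

f_1 = 8a - 6, LT = a.
f_2 = 2ab + 8a + 4b + 6, LT = ab.

S(f_1,f_2): lcm = ab. S = -4a - 11/4b - 3.
  leading term a: subtract (-1/2)·f_1 from -4a - 11/4b - 3 → -11/4b - 6
  leading term b: no divisor's leading term divides it; move -11/4b to the remainder.
  leading term 1: no divisor's leading term divides it; move -6 to the remainder.
  remainder -11/4b - 6 ≠ 0; add g_3 = -11/4b - 6 to the basis.

The other S-polynomials (S(f_1,g_3), S(f_2,g_3)) all reduce to 0 modulo the current basis, so we have a Gröbner basis.
Inter-reduce: drop elements whose leading term is divisible by another's, tail-reduce, and make monic.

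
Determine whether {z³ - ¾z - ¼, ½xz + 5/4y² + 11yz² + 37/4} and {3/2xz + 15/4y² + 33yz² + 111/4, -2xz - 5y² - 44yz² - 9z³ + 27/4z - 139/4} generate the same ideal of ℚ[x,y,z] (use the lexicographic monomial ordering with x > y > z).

Yes, the ideals are equal.

For a fixed monomial order, each ideal has a unique reduced Gröbner basis; comparing bases decides equality.
Buchberger on the first generating set:
f_1 = z³ - ¾z - ¼, LT = z³.
f_2 = ½xz + 5/4y² + 11yz² + 37/4, LT = xz.

S(f_1,f_2): lcm = xz³. S = -¾xz - ¼x - 5/2y²z² - 22yz⁴ - 37/2z².
  leading term xz: subtract (-3/2)·f_2 from -¾xz - ¼x - 5/2y²z² - 22yz⁴ - 37/2z² → -¼x - 5/2y²z² + 15/8y² - 22yz⁴ + 33/2yz² - 37/2z² + 111/8
  leading term x: no divisor's leading term divides it; move -¼x to the remainder.
  leading term y²z²: no divisor's leading term divides it; move -5/2y²z² to the remainder.
  leading term y²: no divisor's leading term divides it; move 15/8y² to the remainder.
  leading term yz⁴: subtract (-22yz)·f_1 from -22yz⁴ + 33/2yz² - 37/2z² + 111/8 → -11/2yz - 37/2z² + 111/8
  leading term yz: no divisor's leading term divides it; move -11/2yz to the remainder.
  leading term z²: no divisor's leading term divides it; move -37/2z² to the remainder.
  leading term 1: no divisor's leading term divides it; move 111/8 to the remainder.
  remainder -¼x - 5/2y²z² + 15/8y² - 11/2yz - 37/2z² + 111/8 ≠ 0; add g_3 = -¼x - 5/2y²z² + 15/8y² - 11/2yz - 37/2z² + 111/8 to the basis.

The other S-polynomials (S(f_1,g_3), S(f_2,g_3)) all reduce to 0 modulo the current basis, so we have a Gröbner basis.
Inter-reduce: drop elements whose leading term is divisible by another's, tail-reduce, and make monic.
Reduced Gröbner basis: {x + 10y²z² - 15/2y² + 22yz + 74z² - 111/2, z³ - ¾z - ¼}.

Buchberger on the second generating set:
h_1 = 3/2xz + 15/4y² + 33yz² + 111/4, LT = xz.
h_2 = -2xz - 5y² - 44yz² - 9z³ + 27/4z - 139/4, LT = xz.

S(h_1,h_2): lcm = xz. S = -9/2z³ + 27/8z + 9/8.
  leading term z³: no divisor's leading term divides it; move -9/2z³ to the remainder.
  leading term z: no divisor's leading term divides it; move 27/8z to the remainder.
  leading term 1: no divisor's leading term divides it; move 9/8 to the remainder.
  remainder -9/2z³ + 27/8z + 9/8 ≠ 0; add k_3 = -9/2z³ + 27/8z + 9/8 to the basis.

S(h_1,k_3): lcm = xz³. S = ¾xz + ¼x + 5/2y²z² + 22yz⁴ + 37/2z².
  leading term xz: subtract (½)·h_1 from ¾xz + ¼x + 5/2y²z² + 22yz⁴ + 37/2z² → ¼x + 5/2y²z² - 15/8y² + 22yz⁴ - 33/2yz² + 37/2z² - 111/8
  leading term x: no divisor's leading term divides it; move ¼x to the remainder.
  leading term y²z²: no divisor's leading term divides it; move 5/2y²z² to the remainder.
  leading term y²: no divisor's leading term divides it; move -15/8y² to the remainder.
  leading term yz⁴: subtract (-44/9yz)·k_3 from 22yz⁴ - 33/2yz² + 37/2z² - 111/8 → 11/2yz + 37/2z² - 111/8
  leading term yz: no divisor's leading term divides it; move 11/2yz to the remainder.
  leading term z²: no divisor's leading term divides it; move 37/2z² to the remainder.
  leading term 1: no divisor's leading term divides it; move -111/8 to the remainder.
  remainder ¼x + 5/2y²z² - 15/8y² + 11/2yz + 37/2z² - 111/8 ≠ 0; add k_4 = ¼x + 5/2y²z² - 15/8y² + 11/2yz + 37/2z² - 111/8 to the basis.

The other S-polynomials (S(h_2,k_3), S(h_1,k_4), S(h_2,k_4), S(k_3,k_4)) all reduce to 0 modulo the current basis, so we have a Gröbner basis.
Inter-reduce: drop elements whose leading term is divisible by another's, tail-reduce, and make monic.
Reduced Gröbner basis: {x + 10y²z² - 15/2y² + 22yz + 74z² - 111/2, z³ - ¾z - ¼}.

The two bases agree; hence the ideals are identical.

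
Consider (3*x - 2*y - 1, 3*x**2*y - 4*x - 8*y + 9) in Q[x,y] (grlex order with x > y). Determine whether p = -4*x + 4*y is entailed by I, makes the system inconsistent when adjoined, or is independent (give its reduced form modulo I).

-4*x + 4*y is independent of I; its normal form modulo I is 4/3*y - 4/3.

First compute the reduced Gröbner basis of I by Buchberger's algorithm.
f_1 = 3*x - 2*y - 1, LT = x.
f_2 = 3*x**2*y - 4*x - 8*y + 9, LT = x**2*y.

S(f_1,f_2): lcm = x**2*y. S = -2/3*x*y**2 - 1/3*x*y + 4/3*x + 8/3*y - 3.
  reduce S modulo (f_1, f_2):
  remainder -4/9*y**3 - 4/9*y**2 + 31/9*y - 23/9 ≠ 0; add h_3 = -4/9*y**3 - 4/9*y**2 + 31/9*y - 23/9 to the basis.

The other S-polynomials (S(f_1,h_3), S(f_2,h_3)) all reduce to 0 modulo the current basis, so we have a Gröbner basis.
Inter-reduce: drop elements whose leading term is divisible by another's, tail-reduce, and make monic.
Reduced Gröbner basis: {y**3 + y**2 - 31/4*y + 23/4, x - 2/3*y - 1/3}.
Label its elements g_1 = y**3 + y**2 - 31/4*y + 23/4, g_2 = x - 2/3*y - 1/3.

Reduce p = -4*x + 4*y modulo G:
  leading term x: subtract (-4)·g_2 from -4*x + 4*y → 4/3*y - 4/3
  leading term y: no divisor's leading term divides it; move 4/3*y to the remainder.
  leading term 1: no divisor's leading term divides it; move -4/3 to the remainder.
  normal form = 4/3*y - 4/3.
The normal form is nonzero, so p ∉ I. Since p minus its normal form lies in I, I + (p) = I + (r) where r = 4/3*y - 4/3; decide whether this ideal is the whole ring.
Run Buchberger on G together with r (pairs among the g_i already reduce to 0 since G is a Gröbner basis):
g_1 = y**3 + y**2 - 31/4*y + 23/4, LT = y**3.
g_2 = x - 2/3*y - 1/3, LT = x.
r = 4/3*y - 4/3, LT = y.

The S-polynomials (S(g_1,g_2), S(g_1,r), S(g_2,r)) all reduce to 0 modulo the current basis, so we have a Gröbner basis.
Inter-reduce: drop elements whose leading term is divisible by another's, tail-reduce, and make monic.
Reduced Gröbner basis: {x - 1, y - 1}.
The reduced Gröbner basis of I + (p) is {x - 1, y - 1} ≠ {1}, a proper ideal, so the enlarged system stays consistent: p is independent of I, with normal form 4/3*y - 4/3.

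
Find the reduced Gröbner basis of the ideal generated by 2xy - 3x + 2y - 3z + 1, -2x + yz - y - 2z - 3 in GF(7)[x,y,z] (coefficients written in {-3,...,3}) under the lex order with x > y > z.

f_1 = 2xy - 3x + 2y - 3z + 1, LT = xy.
f_2 = -2x + yz - y - 2z - 3, LT = x.

S(f_1,f_2): lcm = xy. S = 2x - 3y^2z + 3y^2 - yz + 3y + 2z - 3.
  reduce S modulo (f_1, f_2):
  remainder -3y^2z + 3y^2 + 2y + 1 ≠ 0; add g_3 = -3y^2z + 3y^2 + 2y + 1 to the basis.

The other S-polynomials (S(f_1,g_3), S(f_2,g_3)) all reduce to 0 modulo the current basis, so we have a Gröbner basis.
Inter-reduce: drop elements whose leading term is divisible by another's, tail-reduce, and make monic.

G = {x + 3yz - 3y + z - 2, y^2z - y^2 - 3y + 2}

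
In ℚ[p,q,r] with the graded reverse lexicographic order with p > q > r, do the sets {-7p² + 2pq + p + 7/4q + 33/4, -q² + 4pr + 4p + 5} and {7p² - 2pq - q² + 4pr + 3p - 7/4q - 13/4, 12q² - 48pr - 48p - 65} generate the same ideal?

Since reduced Gröbner bases are canonical representatives of ideals under a given ordering, it suffices to compute and compare them.
Buchberger on the first generating set:
f_1 = -7p² + 2pq + p + 7/4q + 33/4, LT = p².
f_2 = -q² + 4pr + 4p + 5, LT = q².

S(f_1,f_2): leading monomials are coprime, so the S-polynomial reduces to 0 (Buchberger's first criterion).
Every S-polynomial of the final basis reduces to 0, so we have a Gröbner basis.
Inter-reduce: drop elements whose leading term is divisible by another's, tail-reduce, and make monic.
Reduced Gröbner basis: {p² - 2/7pq - 1/7p - ¼q - 33/28, q² - 4pr - 4p - 5}.

Buchberger on the second generating set:
h_1 = 7p² - 2pq - q² + 4pr + 3p - 7/4q - 13/4, LT = p².
h_2 = 12q² - 48pr - 48p - 65, LT = q².

S(h_1,h_2): leading monomials are coprime, so the S-polynomial reduces to 0 (Buchberger's first criterion).
Every S-polynomial of the final basis reduces to 0, so we have a Gröbner basis.
Inter-reduce: drop elements whose leading term is divisible by another's, tail-reduce, and make monic.
Reduced Gröbner basis: {p² - 2/7pq - 1/7p - ¼q - 26/21, q² - 4pr - 4p - 65/12}.

Since the reduced bases disagree, the two ideals are not the same.

No, the ideals differ.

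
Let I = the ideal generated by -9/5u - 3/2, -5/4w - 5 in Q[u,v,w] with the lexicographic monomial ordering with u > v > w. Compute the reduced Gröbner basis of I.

f_1 = -9/5u - 3/2, LT = u.
f_2 = -5/4w - 5, LT = w.

The S-polynomials (S(f_1,f_2)) all reduce to 0 modulo the current basis, so we have a Gröbner basis.

G = {u + 5/6, w + 4}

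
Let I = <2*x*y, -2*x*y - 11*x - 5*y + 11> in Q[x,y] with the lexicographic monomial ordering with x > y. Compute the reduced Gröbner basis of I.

G = {x + 5/11*y - 1, y**2 - 11/5*y}

f_1 = 2*x*y, LT = x*y.
f_2 = -2*x*y - 11*x - 5*y + 11, LT = x*y.

S(f_1,f_2): lcm = x*y. S = -11/2*x - 5/2*y + 11/2.
  leading term x: no divisor's leading term divides it; move -11/2*x to the remainder.
  leading term y: no divisor's leading term divides it; move -5/2*y to the remainder.
  leading term 1: no divisor's leading term divides it; move 11/2 to the remainder.
  remainder -11/2*x - 5/2*y + 11/2 ≠ 0; add g_3 = -11/2*x - 5/2*y + 11/2 to the basis.

S(f_1,g_3): lcm = x*y. S = -5/11*y**2 + y.
  leading term y**2: no divisor's leading term divides it; move -5/11*y**2 to the remainder.
  leading term y: no divisor's leading term divides it; move y to the remainder.
  remainder -5/11*y**2 + y ≠ 0; add g_4 = -5/11*y**2 + y to the basis.

The other S-polynomials (S(f_2,g_3), S(f_1,g_4), S(f_2,g_4), S(g_3,g_4)) all reduce to 0 modulo the current basis, so we have a Gröbner basis.
Inter-reduce: drop elements whose leading term is divisible by another's, tail-reduce, and make monic.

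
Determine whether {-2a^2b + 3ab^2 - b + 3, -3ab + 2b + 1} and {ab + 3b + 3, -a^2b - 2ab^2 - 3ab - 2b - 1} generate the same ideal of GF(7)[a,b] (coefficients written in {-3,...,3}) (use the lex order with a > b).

Since reduced Gröbner bases are canonical representatives of ideals under a given ordering, it suffices to compute and compare them.
Buchberger on the first generating set:
f_1 = -2a^2b + 3ab^2 - b + 3, LT = a^2b.
f_2 = -3ab + 2b + 1, LT = ab.

S(f_1,f_2): lcm = a^2b. S = 2ab^2 + 3ab - 2a - 3b + 2.
  leading term ab^2: subtract (-3b)·f_2 from 2ab^2 + 3ab - 2a - 3b + 2 → 3ab - 2a - b^2 + 2
  leading term ab: subtract (-1)·f_2 from 3ab - 2a - b^2 + 2 → -2a - b^2 + 2b + 3
  leading term a: no divisor's leading term divides it; move -2a to the remainder.
  leading term b^2: no divisor's leading term divides it; move -b^2 to the remainder.
  leading term b: no divisor's leading term divides it; move 2b to the remainder.
  leading term 1: no divisor's leading term divides it; move 3 to the remainder.
  remainder -2a - b^2 + 2b + 3 ≠ 0; add g_3 = -2a - b^2 + 2b + 3 to the basis.

S(f_1,g_3): lcm = a^2b. S = 3ab^3 + 3ab^2 - 2ab - 3b + 2.
  leading term ab^3: subtract (-b^2)·f_2 from 3ab^3 + 3ab^2 - 2ab - 3b + 2 → 3ab^2 - 2ab + 2b^3 + b^2 - 3b + 2
  leading term ab^2: subtract (-b)·f_2 from 3ab^2 - 2ab + 2b^3 + b^2 - 3b + 2 → -2ab + 2b^3 + 3b^2 - 2b + 2
  leading term ab: subtract (3)·f_2 from -2ab + 2b^3 + 3b^2 - 2b + 2 → 2b^3 + 3b^2 - b - 1
  leading term b^3: no divisor's leading term divides it; move 2b^3 to the remainder.
  leading term b^2: no divisor's leading term divides it; move 3b^2 to the remainder.
  leading term b: no divisor's leading term divides it; move -b to the remainder.
  leading term 1: no divisor's leading term divides it; move -1 to the remainder.
  remainder 2b^3 + 3b^2 - b - 1 ≠ 0; add g_4 = 2b^3 + 3b^2 - b - 1 to the basis.

The other S-polynomials (S(f_2,g_3), S(f_1,g_4), S(f_2,g_4), S(g_3,g_4)) all reduce to 0 modulo the current basis, so we have a Gröbner basis.
Inter-reduce: drop elements whose leading term is divisible by another's, tail-reduce, and make monic.
Reduced Gröbner basis: {a - 3b^2 - b + 2, b^3 - 2b^2 + 3b + 3}.

Buchberger on the second generating set:
h_1 = ab + 3b + 3, LT = ab.
h_2 = -a^2b - 2ab^2 - 3ab - 2b - 1, LT = a^2b.

S(h_1,h_2): lcm = a^2b. S = -2ab^2 + 3a - 2b - 1.
  leading term ab^2: subtract (-2b)·h_1 from -2ab^2 + 3a - 2b - 1 → 3a - b^2 - 3b - 1
  leading term a: no divisor's leading term divides it; move 3a to the remainder.
  leading term b^2: no divisor's leading term divides it; move -b^2 to the remainder.
  leading term b: no divisor's leading term divides it; move -3b to the remainder.
  leading term 1: no divisor's leading term divides it; move -1 to the remainder.
  remainder 3a - b^2 - 3b - 1 ≠ 0; add k_3 = 3a - b^2 - 3b - 1 to the basis.

S(h_1,k_3): lcm = ab. S = -2b^3 + b^2 + b + 3.
  leading term b^3: no divisor's leading term divides it; move -2b^3 to the remainder.
  leading term b^2: no divisor's leading term divides it; move b^2 to the remainder.
  leading term b: no divisor's leading term divides it; move b to the remainder.
  leading term 1: no divisor's leading term divides it; move 3 to the remainder.
  remainder -2b^3 + b^2 + b + 3 ≠ 0; add k_4 = -2b^3 + b^2 + b + 3 to the basis.

The other S-polynomials (S(h_2,k_3), S(h_1,k_4), S(h_2,k_4), S(k_3,k_4)) all reduce to 0 modulo the current basis, so we have a Gröbner basis.
Inter-reduce: drop elements whose leading term is divisible by another's, tail-reduce, and make monic.
Reduced Gröbner basis: {a + 2b^2 - b + 2, b^3 + 3b^2 + 3b + 2}.

The bases are distinct; the ideals are different.
The same test decides containment: I ⊆ J iff every generator of I reduces to 0 modulo a Gröbner basis of J.

No, the ideals differ.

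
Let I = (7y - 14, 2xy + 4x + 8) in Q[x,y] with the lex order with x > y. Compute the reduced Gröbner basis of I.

G = {x + 1, y - 2}

f_1 = 7y - 14, LT = y.
f_2 = 2xy + 4x + 8, LT = xy.

S(f_1,f_2): lcm = xy. S = -4x - 4.
  leading term x: no divisor's leading term divides it; move -4x to the remainder.
  leading term 1: no divisor's leading term divides it; move -4 to the remainder.
  remainder -4x - 4 ≠ 0; add g_3 = -4x - 4 to the basis.

The other S-polynomials (S(f_1,g_3), S(f_2,g_3)) all reduce to 0 modulo the current basis, so we have a Gröbner basis.
Inter-reduce: drop elements whose leading term is divisible by another's, tail-reduce, and make monic.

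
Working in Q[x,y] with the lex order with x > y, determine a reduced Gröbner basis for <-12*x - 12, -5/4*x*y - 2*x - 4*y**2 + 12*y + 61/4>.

Buchberger's algorithm terminates because the ascending chain of leading-term ideals stabilizes.

f_1 = -12*x - 12, LT = x.
f_2 = -5/4*x*y - 2*x - 4*y**2 + 12*y + 61/4, LT = x*y.

S(f_1,f_2): lcm = x*y. S = -8/5*x - 16/5*y**2 + 53/5*y + 61/5.
  reduce S modulo (f_1, f_2):
  remainder -16/5*y**2 + 53/5*y + 69/5 ≠ 0; add g_3 = -16/5*y**2 + 53/5*y + 69/5 to the basis.

The other S-polynomials (S(f_1,g_3), S(f_2,g_3)) all reduce to 0 modulo the current basis, so we have a Gröbner basis.
Inter-reduce: drop elements whose leading term is divisible by another's, tail-reduce, and make monic.

G = {x + 1, y**2 - 53/16*y - 69/16}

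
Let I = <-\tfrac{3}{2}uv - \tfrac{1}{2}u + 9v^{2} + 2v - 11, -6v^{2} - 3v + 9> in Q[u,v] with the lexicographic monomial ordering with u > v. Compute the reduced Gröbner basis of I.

G = {u - \tfrac{10}{7}v + \tfrac{10}{7}, v^{2} + \tfrac{1}{2}v - \tfrac{3}{2}}

This is the nonlinear analogue of row-reducing a linear system.

f_1 = -\tfrac{3}{2}uv - \tfrac{1}{2}u + 9v^{2} + 2v - 11, LT = uv.
f_2 = -6v^{2} - 3v + 9, LT = v^{2}.

S(f_1,f_2): lcm = uv^{2}. S = -\tfrac{1}{6}uv + \tfrac{3}{2}u - 6v^{3} - \tfrac{4}{3}v^{2} + \tfrac{22}{3}v.
  leading term uv: subtract (\tfrac{1}{9})·f_1 from -\tfrac{1}{6}uv + \tfrac{3}{2}u - 6v^{3} - \tfrac{4}{3}v^{2} + \tfrac{22}{3}v → \tfrac{14}{9}u - 6v^{3} - \tfrac{7}{3}v^{2} + \tfrac{64}{9}v + \tfrac{11}{9}
  leading term u: no divisor's leading term divides it; move \tfrac{14}{9}u to the remainder.
  leading term v^{3}: subtract (v)·f_2 from -6v^{3} - \tfrac{7}{3}v^{2} + \tfrac{64}{9}v + \tfrac{11}{9} → \tfrac{2}{3}v^{2} - \tfrac{17}{9}v + \tfrac{11}{9}
  leading term v^{2}: subtract (-\tfrac{1}{9})·f_2 from \tfrac{2}{3}v^{2} - \tfrac{17}{9}v + \tfrac{11}{9} → -\tfrac{20}{9}v + \tfrac{20}{9}
  leading term v: no divisor's leading term divides it; move -\tfrac{20}{9}v to the remainder.
  leading term 1: no divisor's leading term divides it; move \tfrac{20}{9} to the remainder.
  remainder \tfrac{14}{9}u - \tfrac{20}{9}v + \tfrac{20}{9} ≠ 0; add g_3 = \tfrac{14}{9}u - \tfrac{20}{9}v + \tfrac{20}{9} to the basis.

The other S-polynomials (S(f_1,g_3), S(f_2,g_3)) all reduce to 0 modulo the current basis, so we have a Gröbner basis.
Inter-reduce: drop elements whose leading term is divisible by another's, tail-reduce, and make monic.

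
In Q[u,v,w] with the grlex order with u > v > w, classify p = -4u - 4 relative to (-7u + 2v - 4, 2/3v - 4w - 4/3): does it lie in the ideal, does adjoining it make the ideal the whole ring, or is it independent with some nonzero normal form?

First compute the reduced Gröbner basis of I by Buchberger's algorithm.
f_1 = -7u + 2v - 4, LT = u.
f_2 = 2/3v - 4w - 4/3, LT = v.

The S-polynomials (S(f_1,f_2)) all reduce to 0 modulo the current basis, so we have a Gröbner basis.
Inter-reduce: drop elements whose leading term is divisible by another's, tail-reduce, and make monic.
Reduced Gröbner basis: {u - 12/7w, v - 6w - 2}.
Label its elements g_1 = u - 12/7w, g_2 = v - 6w - 2.

Reduce p = -4u - 4 modulo G:
  leading term u: subtract (-4)·g_1 from -4u - 4 → -48/7w - 4
  leading term w: no divisor's leading term divides it; move -48/7w to the remainder.
  leading term 1: no divisor's leading term divides it; move -4 to the remainder.
  normal form = -48/7w - 4.
The normal form is nonzero, so p ∉ I. Since p minus its normal form lies in I, I + (p) = I + (r) where r = -48/7w - 4; decide whether this ideal is the whole ring.
Run Buchberger on G together with r (pairs among the g_i already reduce to 0 since G is a Gröbner basis):
g_1 = u - 12/7w, LT = u.
g_2 = v - 6w - 2, LT = v.
r = -48/7w - 4, LT = w.

The S-polynomials (S(g_1,g_2), S(g_1,r), S(g_2,r)) all reduce to 0 modulo the current basis, so we have a Gröbner basis.
Inter-reduce: drop elements whose leading term is divisible by another's, tail-reduce, and make monic.
Reduced Gröbner basis: {u + 1, v + 3/2, w + 7/12}.
The reduced Gröbner basis of I + (p) is {u + 1, v + 3/2, w + 7/12} ≠ {1}, a proper ideal, so the enlarged system stays consistent: p is independent of I, with normal form -48/7w - 4.

-4u - 4 is independent of I; its normal form modulo I is -48/7w - 4.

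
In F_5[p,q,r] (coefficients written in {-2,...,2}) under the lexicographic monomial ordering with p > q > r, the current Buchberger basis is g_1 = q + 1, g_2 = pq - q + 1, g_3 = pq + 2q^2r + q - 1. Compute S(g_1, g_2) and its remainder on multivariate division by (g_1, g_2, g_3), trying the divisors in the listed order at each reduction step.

lcm(LM(g_1), LM(g_2)) = pq.
S = (lcm/LT(g_1))·g_1 − (lcm/LT(g_2))·g_2 = p + q - 1.
Reduce S modulo (g_1, g_2, g_3) in that order:
  leading term p: no divisor's leading term divides it; move p to the remainder.
  leading term q: subtract (1)·g_1 from q - 1 → -2
  leading term 1: no divisor's leading term divides it; move -2 to the remainder.
The remainder p - 2 is nonzero, so it would be added as the next basis element.

S(g_1, g_2) = p + q - 1; remainder on division = p - 2.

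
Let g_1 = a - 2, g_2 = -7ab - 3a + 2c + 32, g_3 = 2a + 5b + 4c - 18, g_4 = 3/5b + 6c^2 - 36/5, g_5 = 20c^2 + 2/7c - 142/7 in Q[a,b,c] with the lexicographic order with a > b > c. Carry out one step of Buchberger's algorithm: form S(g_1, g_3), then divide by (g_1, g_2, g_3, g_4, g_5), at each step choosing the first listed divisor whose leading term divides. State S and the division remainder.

lcm(LM(g_1), LM(g_3)) = a.
S = (lcm/LT(g_1))·g_1 − (lcm/LT(g_3))·g_3 = -5/2b - 2c + 7.
Reduce S modulo (g_1, g_2, g_3, g_4, g_5) in that order:
  leading term b: subtract (-25/6)·g_4 from -5/2b - 2c + 7 → 25c^2 - 2c - 23
  leading term c^2: subtract (5/4)·g_5 from 25c^2 - 2c - 23 → -33/14c + 33/14
  leading term c: no divisor's leading term divides it; move -33/14c to the remainder.
  leading term 1: no divisor's leading term divides it; move 33/14 to the remainder.
The remainder -33/14c + 33/14 is nonzero, so it would be added as the next basis element.

S(g_1, g_3) = -5/2b - 2c + 7; remainder on division = -33/14c + 33/14.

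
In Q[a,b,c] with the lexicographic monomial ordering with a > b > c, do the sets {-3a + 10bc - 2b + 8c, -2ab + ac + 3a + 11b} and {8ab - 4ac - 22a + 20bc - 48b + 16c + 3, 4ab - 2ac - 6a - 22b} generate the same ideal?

No, the ideals differ.

Equality of ideals is decidable: compute both reduced Gröbner bases (unique for the ordering) and check whether they agree.
Buchberger on the first generating set:
f_1 = -3a + 10bc - 2b + 8c, LT = a.
f_2 = -2ab + ac + 3a + 11b, LT = ab.

S(f_1,f_2): lcm = ab. S = 1/2ac + 3/2a - 10/3b^2c + 2/3b^2 - 8/3bc + 11/2b.
  reduce S modulo (f_1, f_2):
  remainder -10/3b^2c + 2/3b^2 + 5/3bc^2 + 2bc + 9/2b + 4/3c^2 + 4c ≠ 0; add g_3 = -10/3b^2c + 2/3b^2 + 5/3bc^2 + 2bc + 9/2b + 4/3c^2 + 4c to the basis.

The other S-polynomials (S(f_1,g_3), S(f_2,g_3)) all reduce to 0 modulo the current basis, so we have a Gröbner basis.
Inter-reduce: drop elements whose leading term is divisible by another's, tail-reduce, and make monic.
Reduced Gröbner basis: {a - 10/3bc + 2/3b - 8/3c, b^2c - 1/5b^2 - 1/2bc^2 - 3/5bc - 27/20b - 2/5c^2 - 6/5c}.

Buchberger on the second generating set:
h_1 = 8ab - 4ac - 22a + 20bc - 48b + 16c + 3, LT = ab.
h_2 = 4ab - 2ac - 6a - 22b, LT = ab.

S(h_1,h_2): lcm = ab. S = -5/4a + 5/2bc - 1/2b + 2c + 3/8.
  reduce S modulo (h_1, h_2):
  remainder -5/4a + 5/2bc - 1/2b + 2c + 3/8 ≠ 0; add k_3 = -5/4a + 5/2bc - 1/2b + 2c + 3/8 to the basis.

S(h_1,k_3): lcm = ab. S = -1/2ac - 11/4a + 2b^2c - 2/5b^2 + 41/10bc - 57/10b + 2c + 3/8.
  reduce S modulo (h_1, h_2, k_3):
  remainder 2b^2c - 2/5b^2 - bc^2 - 6/5bc - 23/5b - 4/5c^2 - 51/20c - 9/20 ≠ 0; add k_4 = 2b^2c - 2/5b^2 - bc^2 - 6/5bc - 23/5b - 4/5c^2 - 51/20c - 9/20 to the basis.

The other S-polynomials (S(h_2,k_3), S(h_1,k_4), S(h_2,k_4), S(k_3,k_4)) all reduce to 0 modulo the current basis, so we have a Gröbner basis.
Inter-reduce: drop elements whose leading term is divisible by another's, tail-reduce, and make monic.
Reduced Gröbner basis: {a - 2bc + 2/5b - 8/5c - 3/10, b^2c - 1/5b^2 - 1/2bc^2 - 3/5bc - 23/10b - 2/5c^2 - 51/40c - 9/40}.

Since the reduced bases disagree, the two ideals are not the same.
The same test decides containment: I ⊆ J iff every generator of I reduces to 0 modulo a Gröbner basis of J.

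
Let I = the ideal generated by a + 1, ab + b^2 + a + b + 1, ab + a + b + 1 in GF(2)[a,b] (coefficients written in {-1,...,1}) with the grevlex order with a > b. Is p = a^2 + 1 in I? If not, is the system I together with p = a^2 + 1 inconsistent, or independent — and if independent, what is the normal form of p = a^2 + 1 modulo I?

a^2 + 1 lies in I (it reduces to 0).

First compute the reduced Gröbner basis of I by Buchberger's algorithm.
f_1 = a + 1, LT = a.
f_2 = ab + b^2 + a + b + 1, LT = ab.
f_3 = ab + a + b + 1, LT = ab.

S(f_1,f_2): lcm = ab. S = b^2 + a + 1.
  reduce S modulo (f_1, f_2, f_3):
  remainder b^2 ≠ 0; add h_4 = b^2 to the basis.

The other S-polynomials (S(f_1,f_3), S(f_2,f_3), S(f_1,h_4), S(f_2,h_4), S(f_3,h_4)) all reduce to 0 modulo the current basis, so we have a Gröbner basis.
Inter-reduce: drop elements whose leading term is divisible by another's, tail-reduce, and make monic.
Reduced Gröbner basis: {b^2, a + 1}.
Label its elements g_1 = b^2, g_2 = a + 1.

Reduce p = a^2 + 1 modulo G:
  leading term a^2: subtract (a)·g_2 from a^2 + 1 → a + 1
  leading term a: subtract (1)·g_2 from a + 1 → 0
  normal form = 0.
Since the normal form is 0, p ∈ I.

The remainder on division by a Gröbner basis is unique — it is the normal form.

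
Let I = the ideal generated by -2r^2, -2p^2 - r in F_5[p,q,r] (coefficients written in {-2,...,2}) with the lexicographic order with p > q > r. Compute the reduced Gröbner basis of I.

G = {p^2 - 2r, r^2}

f_1 = -2r^2, LT = r^2.
f_2 = -2p^2 - r, LT = p^2.

The S-polynomials (S(f_1,f_2)) all reduce to 0 modulo the current basis, so we have a Gröbner basis.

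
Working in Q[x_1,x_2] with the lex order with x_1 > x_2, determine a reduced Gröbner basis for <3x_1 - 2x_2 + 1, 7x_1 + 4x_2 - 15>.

G = {x_1 - 1, x_2 - 2}

Buchberger's algorithm terminates because the ascending chain of leading-term ideals stabilizes.

f_1 = 3x_1 - 2x_2 + 1, LT = x_1.
f_2 = 7x_1 + 4x_2 - 15, LT = x_1.

S(f_1,f_2): lcm = x_1. S = -26/21x_2 + 52/21.
  leading term x_2: no divisor's leading term divides it; move -26/21x_2 to the remainder.
  leading term 1: no divisor's leading term divides it; move 52/21 to the remainder.
  remainder -26/21x_2 + 52/21 ≠ 0; add g_3 = -26/21x_2 + 52/21 to the basis.

The other S-polynomials (S(f_1,g_3), S(f_2,g_3)) all reduce to 0 modulo the current basis, so we have a Gröbner basis.
Inter-reduce: drop elements whose leading term is divisible by another's, tail-reduce, and make monic.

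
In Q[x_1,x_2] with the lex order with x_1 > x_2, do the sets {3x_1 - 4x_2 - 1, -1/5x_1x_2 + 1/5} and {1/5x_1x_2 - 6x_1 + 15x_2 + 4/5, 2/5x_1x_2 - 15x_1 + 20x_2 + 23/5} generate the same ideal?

No, the ideals differ.

Two ideals are equal iff their reduced Gröbner bases coincide (the reduced basis is unique for a fixed ordering).
Buchberger on the first generating set:
f_1 = 3x_1 - 4x_2 - 1, LT = x_1.
f_2 = -1/5x_1x_2 + 1/5, LT = x_1x_2.

S(f_1,f_2): lcm = x_1x_2. S = -4/3x_2^2 - 1/3x_2 + 1.
  reduce S modulo (f_1, f_2):
  remainder -4/3x_2^2 - 1/3x_2 + 1 ≠ 0; add g_3 = -4/3x_2^2 - 1/3x_2 + 1 to the basis.

The other S-polynomials (S(f_1,g_3), S(f_2,g_3)) all reduce to 0 modulo the current basis, so we have a Gröbner basis.
Inter-reduce: drop elements whose leading term is divisible by another's, tail-reduce, and make monic.
Reduced Gröbner basis: {x_1 - 4/3x_2 - 1/3, x_2^2 + 1/4x_2 - 3/4}.

Buchberger on the second generating set:
h_1 = 1/5x_1x_2 - 6x_1 + 15x_2 + 4/5, LT = x_1x_2.
h_2 = 2/5x_1x_2 - 15x_1 + 20x_2 + 23/5, LT = x_1x_2.

S(h_1,h_2): lcm = x_1x_2. S = 15/2x_1 + 25x_2 - 15/2.
  reduce S modulo (h_1, h_2):
  remainder 15/2x_1 + 25x_2 - 15/2 ≠ 0; add k_3 = 15/2x_1 + 25x_2 - 15/2 to the basis.

S(h_1,k_3): lcm = x_1x_2. S = -30x_1 - 10/3x_2^2 + 76x_2 + 4.
  reduce S modulo (h_1, h_2, k_3):
  remainder -10/3x_2^2 + 176x_2 - 26 ≠ 0; add k_4 = -10/3x_2^2 + 176x_2 - 26 to the basis.

The other S-polynomials (S(h_2,k_3), S(h_1,k_4), S(h_2,k_4), S(k_3,k_4)) all reduce to 0 modulo the current basis, so we have a Gröbner basis.
Inter-reduce: drop elements whose leading term is divisible by another's, tail-reduce, and make monic.
Reduced Gröbner basis: {x_1 + 10/3x_2 - 1, x_2^2 - 264/5x_2 + 39/5}.

These differ, so the ideals are not equal.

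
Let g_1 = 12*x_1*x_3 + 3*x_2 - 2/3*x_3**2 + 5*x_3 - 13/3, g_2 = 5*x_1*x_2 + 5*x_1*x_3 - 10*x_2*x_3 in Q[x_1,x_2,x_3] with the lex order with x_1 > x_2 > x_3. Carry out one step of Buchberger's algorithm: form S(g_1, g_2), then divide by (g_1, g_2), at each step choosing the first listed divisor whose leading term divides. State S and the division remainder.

S(g_1, g_2) = -x_1*x_3**2 + 1/4*x_2**2 + 35/18*x_2*x_3**2 + 5/12*x_2*x_3 - 13/36*x_2; remainder on division = 1/4*x_2**2 + 35/18*x_2*x_3**2 + 2/3*x_2*x_3 - 13/36*x_2 - 1/18*x_3**3 + 5/12*x_3**2 - 13/36*x_3.

lcm(LM(g_1), LM(g_2)) = x_1*x_2*x_3.
S = (lcm/LT(g_1))·g_1 − (lcm/LT(g_2))·g_2 = -x_1*x_3**2 + 1/4*x_2**2 + 35/18*x_2*x_3**2 + 5/12*x_2*x_3 - 13/36*x_2.
Reduce S modulo (g_1, g_2) in that order:
  leading term x_1*x_3**2: subtract (-1/12*x_3)·g_1 from -x_1*x_3**2 + 1/4*x_2**2 + 35/18*x_2*x_3**2 + 5/12*x_2*x_3 - 13/36*x_2 → 1/4*x_2**2 + 35/18*x_2*x_3**2 + 2/3*x_2*x_3 - 13/36*x_2 - 1/18*x_3**3 + 5/12*x_3**2 - 13/36*x_3
  leading term x_2**2: no divisor's leading term divides it; move 1/4*x_2**2 to the remainder.
  leading term x_2*x_3**2: no divisor's leading term divides it; move 35/18*x_2*x_3**2 to the remainder.
  leading term x_2*x_3: no divisor's leading term divides it; move 2/3*x_2*x_3 to the remainder.
  leading term x_2: no divisor's leading term divides it; move -13/36*x_2 to the remainder.
  leading term x_3**3: no divisor's leading term divides it; move -1/18*x_3**3 to the remainder.
  leading term x_3**2: no divisor's leading term divides it; move 5/12*x_3**2 to the remainder.
  leading term x_3: no divisor's leading term divides it; move -13/36*x_3 to the remainder.
The remainder 1/4*x_2**2 + 35/18*x_2*x_3**2 + 2/3*x_2*x_3 - 13/36*x_2 - 1/18*x_3**3 + 5/12*x_3**2 - 13/36*x_3 is nonzero, so it would be added as the next basis element.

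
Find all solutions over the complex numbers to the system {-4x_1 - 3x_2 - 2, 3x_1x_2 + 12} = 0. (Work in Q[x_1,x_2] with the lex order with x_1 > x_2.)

Compute a lex Gröbner basis by Buchberger's algorithm.
f_1 = -4x_1 - 3x_2 - 2, LT = x_1.
f_2 = 3x_1x_2 + 12, LT = x_1x_2.

S(f_1,f_2): lcm = x_1x_2. S = 3/4x_2^2 + 1/2x_2 - 4.
  leading term x_2^2: no divisor's leading term divides it; move 3/4x_2^2 to the remainder.
  leading term x_2: no divisor's leading term divides it; move 1/2x_2 to the remainder.
  leading term 1: no divisor's leading term divides it; move -4 to the remainder.
  remainder 3/4x_2^2 + 1/2x_2 - 4 ≠ 0; add h_3 = 3/4x_2^2 + 1/2x_2 - 4 to the basis.

The other S-polynomials (S(f_1,h_3), S(f_2,h_3)) all reduce to 0 modulo the current basis, so we have a Gröbner basis.
Inter-reduce: drop elements whose leading term is divisible by another's, tail-reduce, and make monic.
Reduced Gröbner basis: {x_1 + 3/4x_2 + 1/2, x_2^2 + 2/3x_2 - 16/3}.

A lex Gröbner basis eliminates variables successively. Here x_2^2 + 2/3x_2 - 16/3 depends only on x_2, with roots {-8/3, 2}; lifting each root through the earlier basis elements recovers the full solutions.
  x_2 = -8/3: the earlier basis element becomes x_1 - 3/2 = 0, giving x_1 = 3/2 — point (3/2, -8/3).
  x_2 = 2: the earlier basis element becomes x_1 + 2 = 0, giving x_1 = -2 — point (-2, 2).
Substituting each solution back into the original system confirms all equations vanish.

{(3/2, -8/3), (-2, 2)}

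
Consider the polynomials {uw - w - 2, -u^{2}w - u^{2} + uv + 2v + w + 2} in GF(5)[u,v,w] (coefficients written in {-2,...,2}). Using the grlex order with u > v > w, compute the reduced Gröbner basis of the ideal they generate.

G = {u^{2} - uv + 2u - 2v, uw - w - 2, vw + u - v - w - 2}

This is the nonlinear analogue of row-reducing a linear system.

f_1 = uw - w - 2, LT = uw.
f_2 = -u^{2}w - u^{2} + uv + 2v + w + 2, LT = u^{2}w.

S(f_1,f_2): lcm = u^{2}w. S = -u^{2} + uv - uw - 2u + 2v + w + 2.
  reduce S modulo (f_1, f_2):
  remainder -u^{2} + uv - 2u + 2v ≠ 0; add g_3 = -u^{2} + uv - 2u + 2v to the basis.

S(f_1,g_3): lcm = u^{2}w. S = uvw + 2uw + 2vw - 2u.
  reduce S modulo (f_1, f_2, g_3):
  remainder -2vw - 2u + 2v + 2w - 1 ≠ 0; add g_4 = -2vw - 2u + 2v + 2w - 1 to the basis.

The other S-polynomials (S(f_2,g_3), S(f_1,g_4), S(f_2,g_4), S(g_3,g_4)) all reduce to 0 modulo the current basis, so we have a Gröbner basis.
Inter-reduce: drop elements whose leading term is divisible by another's, tail-reduce, and make monic.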